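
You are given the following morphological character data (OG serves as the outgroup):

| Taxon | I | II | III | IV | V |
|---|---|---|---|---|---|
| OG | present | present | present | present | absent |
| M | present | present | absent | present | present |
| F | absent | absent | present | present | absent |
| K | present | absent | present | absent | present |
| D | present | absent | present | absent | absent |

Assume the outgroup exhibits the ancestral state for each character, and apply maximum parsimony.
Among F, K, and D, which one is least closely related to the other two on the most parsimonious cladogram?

Character polarity is set by the outgroup: the derived state is whichever differs from the outgroup's state, so for I, II, III, IV the derived state is 'absent', and for the remaining characters it is 'present'.
I (derived state 'absent') is unique to F (autapomorphy; uninformative for grouping).
II (derived state 'absent') is shared by D, F, and K — a synapomorphy uniting that clade.
III (derived state 'absent') is unique to M (autapomorphy; uninformative for grouping).
IV (derived state 'absent') is shared by D and K — a synapomorphy uniting that clade.
V (state 'present') occurs in K and M but conflicts with the nesting implied by the other characters — most parsimoniously interpreted as homoplasy.
Most parsimonious ingroup topology: (M,(F,(K,D))).
D and K share a more recent common ancestor with each other than either does with F, so F is the least closely related of the three.

F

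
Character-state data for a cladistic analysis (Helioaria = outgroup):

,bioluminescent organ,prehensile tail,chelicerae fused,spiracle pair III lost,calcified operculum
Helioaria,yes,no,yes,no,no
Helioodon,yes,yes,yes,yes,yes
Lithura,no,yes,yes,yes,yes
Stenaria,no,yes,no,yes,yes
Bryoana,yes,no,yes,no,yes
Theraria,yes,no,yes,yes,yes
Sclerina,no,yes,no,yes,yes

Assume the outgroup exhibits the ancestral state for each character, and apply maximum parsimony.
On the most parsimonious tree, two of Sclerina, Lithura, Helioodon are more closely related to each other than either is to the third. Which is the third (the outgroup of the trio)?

Character polarity is set by the outgroup: the derived state is whichever differs from the outgroup's state, so for bioluminescent organ, chelicerae fused the derived state is 'no', and for the remaining characters it is 'yes'.
bioluminescent organ: derived state 'no' in Lithura, Sclerina, and Stenaria only — synapomorphy for {Lithura, Sclerina, Stenaria}.
Only Helioodon, Lithura, Sclerina, and Stenaria show the derived state 'yes' for prehensile tail, supporting them as a clade.
Only Sclerina and Stenaria show the derived state 'no' for chelicerae fused, supporting them as a clade.
Only Helioodon, Lithura, Sclerina, Stenaria, and Theraria show the derived state 'yes' for spiracle pair III lost, supporting them as a clade.
All ingroup taxa share the derived state 'yes' for calcified operculum; it defines the ingroup but does not resolve relationships within it.
Most parsimonious ingroup topology: (((Helioodon,(Lithura,(Stenaria,Sclerina))),Theraria),Bryoana).
Lithura and Sclerina share a more recent common ancestor with each other than either does with Helioodon, so Helioodon is the least closely related of the three.

Helioodon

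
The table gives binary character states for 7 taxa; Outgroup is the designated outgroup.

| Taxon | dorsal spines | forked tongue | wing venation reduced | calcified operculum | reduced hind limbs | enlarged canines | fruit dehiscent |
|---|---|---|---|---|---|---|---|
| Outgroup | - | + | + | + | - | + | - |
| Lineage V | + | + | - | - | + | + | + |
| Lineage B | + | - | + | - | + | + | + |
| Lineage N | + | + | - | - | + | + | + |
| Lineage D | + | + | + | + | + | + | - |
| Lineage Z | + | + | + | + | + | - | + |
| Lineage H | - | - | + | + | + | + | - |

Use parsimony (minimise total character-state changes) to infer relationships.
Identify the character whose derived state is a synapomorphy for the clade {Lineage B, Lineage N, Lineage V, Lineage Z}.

Character polarity is set by the outgroup: the derived state is whichever differs from the outgroup's state, so for forked tongue, wing venation reduced, calcified operculum, enlarged canines the derived state is '-', and for the remaining characters it is '+'.
dorsal spines (derived state '+') is shared by Lineage B, Lineage D, Lineage N, Lineage V, and Lineage Z — a synapomorphy uniting that clade.
forked tongue groups Lineage B and Lineage H, which is incompatible with the clades supported by the remaining characters; treating it as convergent (homoplasy) costs fewer steps than any alternative tree.
wing venation reduced (derived state '-') is shared by Lineage N and Lineage V — a synapomorphy uniting that clade.
calcified operculum: derived state '-' in Lineage B, Lineage N, and Lineage V only — synapomorphy for {Lineage B, Lineage N, Lineage V}.
reduced hind limbs (derived state '+') is shared by all ingroup taxa — unites the whole ingroup.
enlarged canines (derived state '-') is unique to Lineage Z (autapomorphy; uninformative for grouping).
Only Lineage B, Lineage N, Lineage V, and Lineage Z show the derived state '+' for fruit dehiscent, supporting them as a clade.
Most parsimonious ingroup topology: (((((Lineage V,Lineage N),Lineage B),Lineage Z),Lineage D),Lineage H).
The clade {Lineage B, Lineage N, Lineage V, Lineage Z} is supported by fruit dehiscent: its derived state '+' occurs in exactly those taxa and in no other taxon (including the outgroup).

fruit dehiscent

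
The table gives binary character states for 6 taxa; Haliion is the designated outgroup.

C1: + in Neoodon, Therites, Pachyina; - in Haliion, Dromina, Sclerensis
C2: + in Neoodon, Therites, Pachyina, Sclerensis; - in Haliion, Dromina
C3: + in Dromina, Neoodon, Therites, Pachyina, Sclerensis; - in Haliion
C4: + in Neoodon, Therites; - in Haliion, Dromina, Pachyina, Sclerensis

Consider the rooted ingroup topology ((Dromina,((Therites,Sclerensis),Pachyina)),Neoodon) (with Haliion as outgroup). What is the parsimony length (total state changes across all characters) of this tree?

8

Map each character onto ((Dromina,((Therites,Sclerensis),Pachyina)),Neoodon) (rooted by Haliion) and count the minimum state changes it requires (Fitch parsimony):
C1: 3; C2: 2; C3: 1; C4: 2.
Total tree length = 8.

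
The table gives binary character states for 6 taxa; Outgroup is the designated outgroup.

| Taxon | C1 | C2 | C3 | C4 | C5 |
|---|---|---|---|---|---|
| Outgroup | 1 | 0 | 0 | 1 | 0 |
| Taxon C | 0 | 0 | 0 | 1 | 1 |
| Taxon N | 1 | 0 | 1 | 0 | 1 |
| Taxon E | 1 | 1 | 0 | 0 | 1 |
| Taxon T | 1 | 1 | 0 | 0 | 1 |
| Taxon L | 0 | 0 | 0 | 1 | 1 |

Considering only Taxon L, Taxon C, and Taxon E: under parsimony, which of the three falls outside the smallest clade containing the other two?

Character polarity is set by the outgroup: the derived state is whichever differs from the outgroup's state, so for C1, C4 the derived state is '0', and for the remaining characters it is '1'.
C1 (derived state '0') is shared by Taxon C and Taxon L — a synapomorphy uniting that clade.
C2: derived state '1' in Taxon E and Taxon T only — synapomorphy for {Taxon E, Taxon T}.
C3 (derived state '1') is unique to Taxon N (autapomorphy; uninformative for grouping).
Only Taxon E, Taxon N, and Taxon T show the derived state '0' for C4, supporting them as a clade.
All ingroup taxa share the derived state '1' for C5; it defines the ingroup but does not resolve relationships within it.
Most parsimonious ingroup topology: ((Taxon C,Taxon L),(Taxon N,(Taxon E,Taxon T))).
Taxon L and Taxon C share a more recent common ancestor with each other than either does with Taxon E, so Taxon E is the least closely related of the three.

Taxon E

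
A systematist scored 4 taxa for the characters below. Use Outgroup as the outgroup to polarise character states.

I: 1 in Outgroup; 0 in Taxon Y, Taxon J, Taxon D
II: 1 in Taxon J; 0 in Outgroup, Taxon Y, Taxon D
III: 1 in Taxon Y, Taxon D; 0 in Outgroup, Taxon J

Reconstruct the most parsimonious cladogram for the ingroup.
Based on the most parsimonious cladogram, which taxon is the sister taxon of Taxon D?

Character polarity is set by the outgroup: the derived state is whichever differs from the outgroup's state, so for I the derived state is '0', and for the remaining characters it is '1'.
I (derived state '0') is shared by all ingroup taxa — unites the whole ingroup.
II (derived state '1') is unique to Taxon J (autapomorphy; uninformative for grouping).
III (derived state '1') is shared by Taxon D and Taxon Y — a synapomorphy uniting that clade.
Most parsimonious ingroup topology: ((Taxon Y,Taxon D),Taxon J).
Taxon D and Taxon Y form a cherry on this tree, so they are sister taxa.

Taxon Y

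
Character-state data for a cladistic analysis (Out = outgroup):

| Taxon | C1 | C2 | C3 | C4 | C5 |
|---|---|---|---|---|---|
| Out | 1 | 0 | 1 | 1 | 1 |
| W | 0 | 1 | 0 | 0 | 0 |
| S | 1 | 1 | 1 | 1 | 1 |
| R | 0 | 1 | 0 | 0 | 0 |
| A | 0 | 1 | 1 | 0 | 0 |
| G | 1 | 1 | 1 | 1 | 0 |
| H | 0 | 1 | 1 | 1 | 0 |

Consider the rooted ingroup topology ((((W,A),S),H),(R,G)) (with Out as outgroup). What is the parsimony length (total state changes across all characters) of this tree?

Map each character onto ((((W,A),S),H),(R,G)) (rooted by Out) and count the minimum state changes it requires (Fitch parsimony):
C1: 3; C2: 1; C3: 2; C4: 2; C5: 2.
Total tree length = 10.

10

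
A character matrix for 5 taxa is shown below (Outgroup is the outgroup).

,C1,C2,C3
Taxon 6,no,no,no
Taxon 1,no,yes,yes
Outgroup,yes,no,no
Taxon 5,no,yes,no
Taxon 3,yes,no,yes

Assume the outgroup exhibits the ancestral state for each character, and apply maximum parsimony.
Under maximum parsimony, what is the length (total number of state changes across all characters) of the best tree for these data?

Character polarity is set by the outgroup: the derived state is whichever differs from the outgroup's state, so for C1 the derived state is 'no', and for the remaining characters it is 'yes'.
Only Taxon 1, Taxon 5, and Taxon 6 show the derived state 'no' for C1, supporting them as a clade.
C2 (derived state 'yes') is shared by Taxon 1 and Taxon 5 — a synapomorphy uniting that clade.
C3 groups Taxon 1 and Taxon 3, which is incompatible with the clades supported by the remaining characters; treating it as convergent (homoplasy) costs fewer steps than any alternative tree.
Most parsimonious ingroup topology: (Taxon 3,((Taxon 1,Taxon 5),Taxon 6)).
Changes per character on this tree: C1: 1; C2: 1; C3: 2.
Total = 4.

4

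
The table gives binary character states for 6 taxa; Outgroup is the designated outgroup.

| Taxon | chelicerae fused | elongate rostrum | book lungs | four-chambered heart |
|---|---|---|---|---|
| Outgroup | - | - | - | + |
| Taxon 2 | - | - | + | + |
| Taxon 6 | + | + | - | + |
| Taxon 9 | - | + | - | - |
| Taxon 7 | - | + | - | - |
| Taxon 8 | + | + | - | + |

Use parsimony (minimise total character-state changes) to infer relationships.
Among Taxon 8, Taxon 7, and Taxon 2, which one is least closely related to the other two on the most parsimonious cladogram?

Character polarity is set by the outgroup: the derived state is whichever differs from the outgroup's state, so for four-chambered heart the derived state is '-', and for the remaining characters it is '+'.
Only Taxon 6 and Taxon 8 show the derived state '+' for chelicerae fused, supporting them as a clade.
elongate rostrum (derived state '+') is shared by Taxon 6, Taxon 7, Taxon 8, and Taxon 9 — a synapomorphy uniting that clade.
book lungs: derived state '+' in Taxon 2 only — an autapomorphy, so it tells us nothing about relationships among taxa.
Only Taxon 7 and Taxon 9 show the derived state '-' for four-chambered heart, supporting them as a clade.
Most parsimonious ingroup topology: (Taxon 2,((Taxon 6,Taxon 8),(Taxon 9,Taxon 7))).
Taxon 8 and Taxon 7 share a more recent common ancestor with each other than either does with Taxon 2, so Taxon 2 is the least closely related of the three.

Taxon 2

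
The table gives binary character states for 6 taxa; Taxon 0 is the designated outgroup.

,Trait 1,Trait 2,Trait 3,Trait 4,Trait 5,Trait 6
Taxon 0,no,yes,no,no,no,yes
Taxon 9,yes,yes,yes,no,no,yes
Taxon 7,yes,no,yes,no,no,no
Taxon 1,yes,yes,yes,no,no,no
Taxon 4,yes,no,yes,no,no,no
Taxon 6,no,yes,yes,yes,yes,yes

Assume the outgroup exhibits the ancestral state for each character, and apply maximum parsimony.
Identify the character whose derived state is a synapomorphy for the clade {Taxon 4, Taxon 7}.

Trait 2

Character polarity is set by the outgroup: the derived state is whichever differs from the outgroup's state, so for Trait 2, Trait 6 the derived state is 'no', and for the remaining characters it is 'yes'.
Trait 1 (derived state 'yes') is shared by Taxon 1, Taxon 4, Taxon 7, and Taxon 9 — a synapomorphy uniting that clade.
Trait 2 (derived state 'no') is shared by Taxon 4 and Taxon 7 — a synapomorphy uniting that clade.
Trait 3 (derived state 'yes') is shared by all ingroup taxa — unites the whole ingroup.
Trait 4: derived state 'yes' in Taxon 6 only — an autapomorphy, so it tells us nothing about relationships among taxa.
Trait 5 (derived state 'yes') is unique to Taxon 6 (autapomorphy; uninformative for grouping).
Trait 6: derived state 'no' in Taxon 1, Taxon 4, and Taxon 7 only — synapomorphy for {Taxon 1, Taxon 4, Taxon 7}.
Most parsimonious ingroup topology: ((Taxon 9,((Taxon 7,Taxon 4),Taxon 1)),Taxon 6).
The clade {Taxon 4, Taxon 7} is supported by Trait 2: its derived state 'no' occurs in exactly those taxa and in no other taxon (including the outgroup).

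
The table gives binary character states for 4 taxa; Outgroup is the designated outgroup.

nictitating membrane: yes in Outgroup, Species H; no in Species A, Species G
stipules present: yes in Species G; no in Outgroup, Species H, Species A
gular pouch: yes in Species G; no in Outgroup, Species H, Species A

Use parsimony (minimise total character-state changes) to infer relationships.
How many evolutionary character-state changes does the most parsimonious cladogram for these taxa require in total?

3

Character polarity is set by the outgroup: the derived state is whichever differs from the outgroup's state, so for nictitating membrane the derived state is 'no', and for the remaining characters it is 'yes'.
nictitating membrane (derived state 'no') is shared by Species A and Species G — a synapomorphy uniting that clade.
stipules present (derived state 'yes') is unique to Species G (autapomorphy; uninformative for grouping).
gular pouch: derived state 'yes' in Species G only — an autapomorphy, so it tells us nothing about relationships among taxa.
Most parsimonious ingroup topology: (Species H,(Species A,Species G)).
Changes per character on this tree: nictitating membrane: 1; stipules present: 1; gular pouch: 1.
Total = 3.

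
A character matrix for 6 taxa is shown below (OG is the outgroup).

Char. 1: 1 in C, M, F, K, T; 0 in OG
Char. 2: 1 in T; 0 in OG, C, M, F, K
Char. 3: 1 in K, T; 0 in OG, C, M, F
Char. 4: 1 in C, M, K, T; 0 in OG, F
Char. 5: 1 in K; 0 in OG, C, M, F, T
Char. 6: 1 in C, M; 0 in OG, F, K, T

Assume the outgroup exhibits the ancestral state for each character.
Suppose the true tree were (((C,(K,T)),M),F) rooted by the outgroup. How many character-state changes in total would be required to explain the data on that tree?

7

Map each character onto (((C,(K,T)),M),F) (rooted by OG) and count the minimum state changes it requires (Fitch parsimony):
Char. 1: 1; Char. 2: 1; Char. 3: 1; Char. 4: 1; Char. 5: 1; Char. 6: 2.
Total tree length = 7.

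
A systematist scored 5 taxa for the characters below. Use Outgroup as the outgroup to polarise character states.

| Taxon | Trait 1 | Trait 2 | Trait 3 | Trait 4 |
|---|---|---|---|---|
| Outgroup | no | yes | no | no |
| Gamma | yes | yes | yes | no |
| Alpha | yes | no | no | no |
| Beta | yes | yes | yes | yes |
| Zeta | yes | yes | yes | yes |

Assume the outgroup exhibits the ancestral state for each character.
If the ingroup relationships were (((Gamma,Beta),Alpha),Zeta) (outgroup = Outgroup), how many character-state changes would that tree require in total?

6

Map each character onto (((Gamma,Beta),Alpha),Zeta) (rooted by Outgroup) and count the minimum state changes it requires (Fitch parsimony):
Trait 1: 1; Trait 2: 1; Trait 3: 2; Trait 4: 2.
Total tree length = 6.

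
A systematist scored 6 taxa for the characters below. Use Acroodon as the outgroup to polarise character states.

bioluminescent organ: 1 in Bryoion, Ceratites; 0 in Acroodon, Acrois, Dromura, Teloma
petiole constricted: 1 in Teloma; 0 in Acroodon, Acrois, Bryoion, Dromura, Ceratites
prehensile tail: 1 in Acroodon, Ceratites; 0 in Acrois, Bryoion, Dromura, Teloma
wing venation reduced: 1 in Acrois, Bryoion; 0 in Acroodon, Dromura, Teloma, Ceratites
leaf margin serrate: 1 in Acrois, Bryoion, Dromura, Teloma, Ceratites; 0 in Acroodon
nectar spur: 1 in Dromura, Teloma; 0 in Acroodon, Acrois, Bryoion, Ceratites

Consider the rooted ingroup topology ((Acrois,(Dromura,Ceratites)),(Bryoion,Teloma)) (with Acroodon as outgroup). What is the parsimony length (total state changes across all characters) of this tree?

Map each character onto ((Acrois,(Dromura,Ceratites)),(Bryoion,Teloma)) (rooted by Acroodon) and count the minimum state changes it requires (Fitch parsimony):
bioluminescent organ: 2; petiole constricted: 1; prehensile tail: 2; wing venation reduced: 2; leaf margin serrate: 1; nectar spur: 2.
Total tree length = 10.

10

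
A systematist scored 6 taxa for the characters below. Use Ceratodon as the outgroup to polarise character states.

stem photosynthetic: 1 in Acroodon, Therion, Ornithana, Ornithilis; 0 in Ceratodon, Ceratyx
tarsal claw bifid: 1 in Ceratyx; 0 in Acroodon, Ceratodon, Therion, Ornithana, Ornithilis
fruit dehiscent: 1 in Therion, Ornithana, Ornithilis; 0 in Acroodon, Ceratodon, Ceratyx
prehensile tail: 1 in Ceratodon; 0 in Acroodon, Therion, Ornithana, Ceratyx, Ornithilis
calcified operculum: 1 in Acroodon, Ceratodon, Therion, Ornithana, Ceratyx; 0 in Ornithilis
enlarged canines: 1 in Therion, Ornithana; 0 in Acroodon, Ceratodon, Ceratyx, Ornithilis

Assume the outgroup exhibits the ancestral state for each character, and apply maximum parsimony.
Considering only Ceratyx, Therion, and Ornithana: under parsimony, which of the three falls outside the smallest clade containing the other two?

Ceratyx

Character polarity is set by the outgroup: the derived state is whichever differs from the outgroup's state, so for prehensile tail, calcified operculum the derived state is '0', and for the remaining characters it is '1'.
stem photosynthetic (derived state '1') is shared by Acroodon, Ornithana, Ornithilis, and Therion — a synapomorphy uniting that clade.
tarsal claw bifid: derived state '1' in Ceratyx only — an autapomorphy, so it tells us nothing about relationships among taxa.
Only Ornithana, Ornithilis, and Therion show the derived state '1' for fruit dehiscent, supporting them as a clade.
All ingroup taxa share the derived state '0' for prehensile tail; it defines the ingroup but does not resolve relationships within it.
calcified operculum (derived state '0') is unique to Ornithilis (autapomorphy; uninformative for grouping).
enlarged canines (derived state '1') is shared by Ornithana and Therion — a synapomorphy uniting that clade.
Most parsimonious ingroup topology: (((Ornithilis,(Therion,Ornithana)),Acroodon),Ceratyx).
Therion and Ornithana share a more recent common ancestor with each other than either does with Ceratyx, so Ceratyx is the least closely related of the three.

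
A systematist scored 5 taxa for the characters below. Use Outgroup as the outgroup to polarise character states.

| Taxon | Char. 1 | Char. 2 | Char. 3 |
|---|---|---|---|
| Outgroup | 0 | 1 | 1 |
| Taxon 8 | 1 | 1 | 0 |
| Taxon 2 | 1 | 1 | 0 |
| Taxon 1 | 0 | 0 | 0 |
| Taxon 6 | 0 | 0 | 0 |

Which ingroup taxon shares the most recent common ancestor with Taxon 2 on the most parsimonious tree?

Character polarity is set by the outgroup: the derived state is whichever differs from the outgroup's state, so for Char. 2, Char. 3 the derived state is '0', and for the remaining characters it is '1'.
Only Taxon 2 and Taxon 8 show the derived state '1' for Char. 1, supporting them as a clade.
Char. 2 (derived state '0') is shared by Taxon 1 and Taxon 6 — a synapomorphy uniting that clade.
All ingroup taxa share the derived state '0' for Char. 3; it defines the ingroup but does not resolve relationships within it.
Most parsimonious ingroup topology: ((Taxon 8,Taxon 2),(Taxon 1,Taxon 6)).
Taxon 2 and Taxon 8 form a cherry on this tree, so they are sister taxa.

Taxon 8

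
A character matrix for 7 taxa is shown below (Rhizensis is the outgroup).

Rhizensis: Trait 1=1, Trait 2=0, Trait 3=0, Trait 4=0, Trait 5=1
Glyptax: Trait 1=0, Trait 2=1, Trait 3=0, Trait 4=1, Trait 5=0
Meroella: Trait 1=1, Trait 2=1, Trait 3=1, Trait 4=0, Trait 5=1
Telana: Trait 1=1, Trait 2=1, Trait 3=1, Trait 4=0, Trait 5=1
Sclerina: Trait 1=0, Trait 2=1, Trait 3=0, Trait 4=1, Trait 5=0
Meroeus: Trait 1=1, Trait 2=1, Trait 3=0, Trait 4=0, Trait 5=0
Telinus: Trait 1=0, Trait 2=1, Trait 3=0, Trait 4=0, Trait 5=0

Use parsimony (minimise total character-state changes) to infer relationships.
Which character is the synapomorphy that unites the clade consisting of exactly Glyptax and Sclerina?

Character polarity is set by the outgroup: the derived state is whichever differs from the outgroup's state, so for Trait 1, Trait 5 the derived state is '0', and for the remaining characters it is '1'.
Only Glyptax, Sclerina, and Telinus show the derived state '0' for Trait 1, supporting them as a clade.
Trait 2 (derived state '1') is shared by all ingroup taxa — unites the whole ingroup.
Trait 3: derived state '1' in Meroella and Telana only — synapomorphy for {Meroella, Telana}.
Trait 4 (derived state '1') is shared by Glyptax and Sclerina — a synapomorphy uniting that clade.
Trait 5: derived state '0' in Glyptax, Meroeus, Sclerina, and Telinus only — synapomorphy for {Glyptax, Meroeus, Sclerina, Telinus}.
Most parsimonious ingroup topology: ((((Glyptax,Sclerina),Telinus),Meroeus),(Meroella,Telana)).
The clade {Glyptax, Sclerina} is supported by Trait 4: its derived state '1' occurs in exactly those taxa and in no other taxon (including the outgroup).

Trait 4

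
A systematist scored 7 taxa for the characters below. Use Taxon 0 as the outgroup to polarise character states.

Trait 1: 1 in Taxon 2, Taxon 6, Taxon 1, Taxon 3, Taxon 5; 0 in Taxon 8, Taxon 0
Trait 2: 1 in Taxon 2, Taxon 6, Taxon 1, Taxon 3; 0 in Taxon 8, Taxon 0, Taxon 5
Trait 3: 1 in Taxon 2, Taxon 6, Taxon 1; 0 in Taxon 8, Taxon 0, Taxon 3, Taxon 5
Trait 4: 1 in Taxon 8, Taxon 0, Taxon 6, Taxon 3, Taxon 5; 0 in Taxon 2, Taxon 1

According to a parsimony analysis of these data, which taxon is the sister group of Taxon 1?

Character polarity is set by the outgroup: the derived state is whichever differs from the outgroup's state, so for Trait 4 the derived state is '0', and for the remaining characters it is '1'.
Trait 1: derived state '1' in Taxon 1, Taxon 2, Taxon 3, Taxon 5, and Taxon 6 only — synapomorphy for {Taxon 1, Taxon 2, Taxon 3, Taxon 5, Taxon 6}.
Only Taxon 1, Taxon 2, Taxon 3, and Taxon 6 show the derived state '1' for Trait 2, supporting them as a clade.
Trait 3 (derived state '1') is shared by Taxon 1, Taxon 2, and Taxon 6 — a synapomorphy uniting that clade.
Trait 4: derived state '0' in Taxon 1 and Taxon 2 only — synapomorphy for {Taxon 1, Taxon 2}.
Most parsimonious ingroup topology: ((((Taxon 6,(Taxon 2,Taxon 1)),Taxon 3),Taxon 5),Taxon 8).
Taxon 1 and Taxon 2 form a cherry on this tree, so they are sister taxa.

Taxon 2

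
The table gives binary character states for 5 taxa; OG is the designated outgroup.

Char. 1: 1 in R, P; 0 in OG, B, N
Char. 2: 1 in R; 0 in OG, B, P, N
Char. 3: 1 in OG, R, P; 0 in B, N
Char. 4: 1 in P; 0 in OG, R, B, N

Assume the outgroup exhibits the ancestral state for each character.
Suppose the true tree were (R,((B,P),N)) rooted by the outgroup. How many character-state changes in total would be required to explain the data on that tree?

6

Map each character onto (R,((B,P),N)) (rooted by OG) and count the minimum state changes it requires (Fitch parsimony):
Char. 1: 2; Char. 2: 1; Char. 3: 2; Char. 4: 1.
Total tree length = 6.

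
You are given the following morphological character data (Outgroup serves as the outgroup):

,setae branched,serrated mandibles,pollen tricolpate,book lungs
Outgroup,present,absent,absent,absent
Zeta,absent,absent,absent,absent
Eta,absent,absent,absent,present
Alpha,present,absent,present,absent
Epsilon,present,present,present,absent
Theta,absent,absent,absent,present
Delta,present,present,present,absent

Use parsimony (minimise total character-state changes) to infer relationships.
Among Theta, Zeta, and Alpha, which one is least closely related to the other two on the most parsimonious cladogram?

Alpha

Character polarity is set by the outgroup: the derived state is whichever differs from the outgroup's state, so for setae branched the derived state is 'absent', and for the remaining characters it is 'present'.
Only Eta, Theta, and Zeta show the derived state 'absent' for setae branched, supporting them as a clade.
serrated mandibles (derived state 'present') is shared by Delta and Epsilon — a synapomorphy uniting that clade.
pollen tricolpate: derived state 'present' in Alpha, Delta, and Epsilon only — synapomorphy for {Alpha, Delta, Epsilon}.
Only Eta and Theta show the derived state 'present' for book lungs, supporting them as a clade.
Most parsimonious ingroup topology: ((Zeta,(Eta,Theta)),(Alpha,(Epsilon,Delta))).
Zeta and Theta share a more recent common ancestor with each other than either does with Alpha, so Alpha is the least closely related of the three.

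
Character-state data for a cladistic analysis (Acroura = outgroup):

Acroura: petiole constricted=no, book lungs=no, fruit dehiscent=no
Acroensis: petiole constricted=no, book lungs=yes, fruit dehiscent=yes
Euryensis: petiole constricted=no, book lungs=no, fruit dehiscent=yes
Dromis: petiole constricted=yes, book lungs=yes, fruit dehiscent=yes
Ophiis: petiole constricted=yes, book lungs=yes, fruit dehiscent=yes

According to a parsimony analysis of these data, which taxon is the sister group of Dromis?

The outgroup has state 'no' for every character, so 'yes' is the derived state throughout.
Only Dromis and Ophiis show the derived state 'yes' for petiole constricted, supporting them as a clade.
book lungs: derived state 'yes' in Acroensis, Dromis, and Ophiis only — synapomorphy for {Acroensis, Dromis, Ophiis}.
fruit dehiscent (derived state 'yes') is shared by all ingroup taxa — unites the whole ingroup.
Most parsimonious ingroup topology: ((Acroensis,(Dromis,Ophiis)),Euryensis).
Dromis and Ophiis form a cherry on this tree, so they are sister taxa.

Ophiis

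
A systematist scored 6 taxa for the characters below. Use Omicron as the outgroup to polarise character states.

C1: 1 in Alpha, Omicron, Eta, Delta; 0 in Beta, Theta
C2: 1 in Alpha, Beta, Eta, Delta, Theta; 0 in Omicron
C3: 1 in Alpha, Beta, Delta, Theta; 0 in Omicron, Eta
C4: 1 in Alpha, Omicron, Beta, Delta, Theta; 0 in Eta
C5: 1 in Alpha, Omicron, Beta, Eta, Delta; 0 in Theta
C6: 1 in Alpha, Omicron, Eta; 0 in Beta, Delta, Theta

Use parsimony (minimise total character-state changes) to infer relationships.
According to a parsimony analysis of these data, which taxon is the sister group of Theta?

Character polarity is set by the outgroup: the derived state is whichever differs from the outgroup's state, so for C1, C4, C5, C6 the derived state is '0', and for the remaining characters it is '1'.
Only Beta and Theta show the derived state '0' for C1, supporting them as a clade.
C2 (derived state '1') is shared by all ingroup taxa — unites the whole ingroup.
Only Alpha, Beta, Delta, and Theta show the derived state '1' for C3, supporting them as a clade.
C4 (derived state '0') is unique to Eta (autapomorphy; uninformative for grouping).
C5 (derived state '0') is unique to Theta (autapomorphy; uninformative for grouping).
Only Beta, Delta, and Theta show the derived state '0' for C6, supporting them as a clade.
Most parsimonious ingroup topology: ((((Beta,Theta),Delta),Alpha),Eta).
Theta and Beta form a cherry on this tree, so they are sister taxa.

Beta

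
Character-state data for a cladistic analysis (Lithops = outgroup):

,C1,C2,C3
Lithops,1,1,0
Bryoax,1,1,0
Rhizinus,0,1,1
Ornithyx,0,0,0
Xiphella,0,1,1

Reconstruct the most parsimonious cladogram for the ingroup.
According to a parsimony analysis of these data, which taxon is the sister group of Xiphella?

Character polarity is set by the outgroup: the derived state is whichever differs from the outgroup's state, so for C1, C2 the derived state is '0', and for the remaining characters it is '1'.
C1 (derived state '0') is shared by Ornithyx, Rhizinus, and Xiphella — a synapomorphy uniting that clade.
C2 (derived state '0') is unique to Ornithyx (autapomorphy; uninformative for grouping).
C3 (derived state '1') is shared by Rhizinus and Xiphella — a synapomorphy uniting that clade.
Most parsimonious ingroup topology: (Bryoax,((Rhizinus,Xiphella),Ornithyx)).
Xiphella and Rhizinus form a cherry on this tree, so they are sister taxa.

Rhizinus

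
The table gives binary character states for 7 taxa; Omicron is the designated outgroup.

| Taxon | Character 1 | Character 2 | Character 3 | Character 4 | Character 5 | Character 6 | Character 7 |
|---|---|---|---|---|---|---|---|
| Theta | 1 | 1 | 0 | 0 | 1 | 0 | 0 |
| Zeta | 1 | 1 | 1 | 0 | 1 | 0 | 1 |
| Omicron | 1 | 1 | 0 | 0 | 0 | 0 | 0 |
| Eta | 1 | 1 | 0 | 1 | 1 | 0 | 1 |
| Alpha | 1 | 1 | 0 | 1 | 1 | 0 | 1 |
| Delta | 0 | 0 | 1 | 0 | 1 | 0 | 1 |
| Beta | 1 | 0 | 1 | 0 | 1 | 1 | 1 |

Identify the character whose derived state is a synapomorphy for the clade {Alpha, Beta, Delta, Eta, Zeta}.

Character 7

Character polarity is set by the outgroup: the derived state is whichever differs from the outgroup's state, so for Character 1, Character 2 the derived state is '0', and for the remaining characters it is '1'.
Character 1 (derived state '0') is unique to Delta (autapomorphy; uninformative for grouping).
Character 2 (derived state '0') is shared by Beta and Delta — a synapomorphy uniting that clade.
Only Beta, Delta, and Zeta show the derived state '1' for Character 3, supporting them as a clade.
Character 4 (derived state '1') is shared by Alpha and Eta — a synapomorphy uniting that clade.
All ingroup taxa share the derived state '1' for Character 5; it defines the ingroup but does not resolve relationships within it.
Character 6 (derived state '1') is unique to Beta (autapomorphy; uninformative for grouping).
Character 7: derived state '1' in Alpha, Beta, Delta, Eta, and Zeta only — synapomorphy for {Alpha, Beta, Delta, Eta, Zeta}.
Most parsimonious ingroup topology: (((Eta,Alpha),(Zeta,(Delta,Beta))),Theta).
The clade {Alpha, Beta, Delta, Eta, Zeta} is supported by Character 7: its derived state '1' occurs in exactly those taxa and in no other taxon (including the outgroup).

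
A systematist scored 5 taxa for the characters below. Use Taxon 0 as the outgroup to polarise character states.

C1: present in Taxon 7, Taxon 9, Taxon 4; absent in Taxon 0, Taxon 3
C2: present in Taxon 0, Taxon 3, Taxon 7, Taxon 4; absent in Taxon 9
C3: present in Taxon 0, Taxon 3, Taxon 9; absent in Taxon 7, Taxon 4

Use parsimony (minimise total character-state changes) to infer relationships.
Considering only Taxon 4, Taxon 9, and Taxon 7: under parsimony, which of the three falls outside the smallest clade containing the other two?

Taxon 9

Character polarity is set by the outgroup: the derived state is whichever differs from the outgroup's state, so for C2, C3 the derived state is 'absent', and for the remaining characters it is 'present'.
C1 (derived state 'present') is shared by Taxon 4, Taxon 7, and Taxon 9 — a synapomorphy uniting that clade.
C2 (derived state 'absent') is unique to Taxon 9 (autapomorphy; uninformative for grouping).
Only Taxon 4 and Taxon 7 show the derived state 'absent' for C3, supporting them as a clade.
Most parsimonious ingroup topology: (Taxon 3,((Taxon 7,Taxon 4),Taxon 9)).
Taxon 4 and Taxon 7 share a more recent common ancestor with each other than either does with Taxon 9, so Taxon 9 is the least closely related of the three.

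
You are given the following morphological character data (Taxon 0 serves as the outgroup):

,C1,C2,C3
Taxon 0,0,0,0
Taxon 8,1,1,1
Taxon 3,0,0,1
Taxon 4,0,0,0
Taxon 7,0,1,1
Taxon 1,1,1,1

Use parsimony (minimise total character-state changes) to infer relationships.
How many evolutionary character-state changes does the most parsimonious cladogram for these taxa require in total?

3

The outgroup has state '0' for every character, so '1' is the derived state throughout.
C1 (derived state '1') is shared by Taxon 1 and Taxon 8 — a synapomorphy uniting that clade.
C2 (derived state '1') is shared by Taxon 1, Taxon 7, and Taxon 8 — a synapomorphy uniting that clade.
C3: derived state '1' in Taxon 1, Taxon 3, Taxon 7, and Taxon 8 only — synapomorphy for {Taxon 1, Taxon 3, Taxon 7, Taxon 8}.
Most parsimonious ingroup topology: ((((Taxon 8,Taxon 1),Taxon 7),Taxon 3),Taxon 4).
Changes per character on this tree: C1: 1; C2: 1; C3: 1.
Total = 3.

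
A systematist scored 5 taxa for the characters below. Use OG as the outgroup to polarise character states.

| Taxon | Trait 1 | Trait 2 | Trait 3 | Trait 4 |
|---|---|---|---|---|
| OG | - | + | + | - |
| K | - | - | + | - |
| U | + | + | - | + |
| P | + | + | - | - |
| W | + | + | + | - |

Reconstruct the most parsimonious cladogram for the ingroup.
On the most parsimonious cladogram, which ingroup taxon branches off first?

Character polarity is set by the outgroup: the derived state is whichever differs from the outgroup's state, so for Trait 2, Trait 3 the derived state is '-', and for the remaining characters it is '+'.
Trait 1: derived state '+' in P, U, and W only — synapomorphy for {P, U, W}.
Trait 2: derived state '-' in K only — an autapomorphy, so it tells us nothing about relationships among taxa.
Trait 3: derived state '-' in P and U only — synapomorphy for {P, U}.
Trait 4 (derived state '+') is unique to U (autapomorphy; uninformative for grouping).
Most parsimonious ingroup topology: (K,((U,P),W)).
K is sister to the clade containing all other ingroup taxa, so it is the earliest-diverging (most basal) ingroup lineage.

K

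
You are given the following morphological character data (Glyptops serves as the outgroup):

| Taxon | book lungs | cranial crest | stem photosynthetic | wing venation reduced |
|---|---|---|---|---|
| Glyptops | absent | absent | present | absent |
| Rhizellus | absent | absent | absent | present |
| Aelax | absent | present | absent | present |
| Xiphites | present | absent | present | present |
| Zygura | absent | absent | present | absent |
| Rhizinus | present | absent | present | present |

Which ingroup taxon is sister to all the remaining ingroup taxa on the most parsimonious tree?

Character polarity is set by the outgroup: the derived state is whichever differs from the outgroup's state, so for stem photosynthetic the derived state is 'absent', and for the remaining characters it is 'present'.
book lungs (derived state 'present') is shared by Rhizinus and Xiphites — a synapomorphy uniting that clade.
cranial crest (derived state 'present') is unique to Aelax (autapomorphy; uninformative for grouping).
stem photosynthetic (derived state 'absent') is shared by Aelax and Rhizellus — a synapomorphy uniting that clade.
Only Aelax, Rhizellus, Rhizinus, and Xiphites show the derived state 'present' for wing venation reduced, supporting them as a clade.
Most parsimonious ingroup topology: (((Rhizellus,Aelax),(Xiphites,Rhizinus)),Zygura).
Zygura is sister to the clade containing all other ingroup taxa, so it is the earliest-diverging (most basal) ingroup lineage.

Zygura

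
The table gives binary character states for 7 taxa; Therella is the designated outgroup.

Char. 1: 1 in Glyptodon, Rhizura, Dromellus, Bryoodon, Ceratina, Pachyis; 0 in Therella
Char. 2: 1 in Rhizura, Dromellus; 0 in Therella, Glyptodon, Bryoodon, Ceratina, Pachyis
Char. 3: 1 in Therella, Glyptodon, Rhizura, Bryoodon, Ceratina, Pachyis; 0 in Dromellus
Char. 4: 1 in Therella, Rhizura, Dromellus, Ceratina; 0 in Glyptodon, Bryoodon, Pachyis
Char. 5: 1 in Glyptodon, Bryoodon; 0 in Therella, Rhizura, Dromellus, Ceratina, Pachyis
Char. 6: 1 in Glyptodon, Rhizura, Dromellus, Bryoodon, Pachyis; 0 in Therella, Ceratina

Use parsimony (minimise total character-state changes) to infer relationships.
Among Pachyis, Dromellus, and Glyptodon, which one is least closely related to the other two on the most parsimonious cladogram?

Character polarity is set by the outgroup: the derived state is whichever differs from the outgroup's state, so for Char. 3, Char. 4 the derived state is '0', and for the remaining characters it is '1'.
All ingroup taxa share the derived state '1' for Char. 1; it defines the ingroup but does not resolve relationships within it.
Char. 2 (derived state '1') is shared by Dromellus and Rhizura — a synapomorphy uniting that clade.
Char. 3: derived state '0' in Dromellus only — an autapomorphy, so it tells us nothing about relationships among taxa.
Only Bryoodon, Glyptodon, and Pachyis show the derived state '0' for Char. 4, supporting them as a clade.
Only Bryoodon and Glyptodon show the derived state '1' for Char. 5, supporting them as a clade.
Char. 6 (derived state '1') is shared by Bryoodon, Dromellus, Glyptodon, Pachyis, and Rhizura — a synapomorphy uniting that clade.
Most parsimonious ingroup topology: ((((Glyptodon,Bryoodon),Pachyis),(Rhizura,Dromellus)),Ceratina).
Glyptodon and Pachyis share a more recent common ancestor with each other than either does with Dromellus, so Dromellus is the least closely related of the three.

Dromellus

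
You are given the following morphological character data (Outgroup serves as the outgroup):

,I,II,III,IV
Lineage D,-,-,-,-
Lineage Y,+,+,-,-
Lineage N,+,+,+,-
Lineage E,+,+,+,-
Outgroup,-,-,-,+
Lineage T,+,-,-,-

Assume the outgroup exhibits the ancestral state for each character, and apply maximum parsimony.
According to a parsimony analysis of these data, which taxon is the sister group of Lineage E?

Lineage N

Character polarity is set by the outgroup: the derived state is whichever differs from the outgroup's state, so for IV the derived state is '-', and for the remaining characters it is '+'.
I (derived state '+') is shared by Lineage E, Lineage N, Lineage T, and Lineage Y — a synapomorphy uniting that clade.
Only Lineage E, Lineage N, and Lineage Y show the derived state '+' for II, supporting them as a clade.
III: derived state '+' in Lineage E and Lineage N only — synapomorphy for {Lineage E, Lineage N}.
IV (derived state '-') is shared by all ingroup taxa — unites the whole ingroup.
Most parsimonious ingroup topology: ((((Lineage E,Lineage N),Lineage Y),Lineage T),Lineage D).
Lineage E and Lineage N form a cherry on this tree, so they are sister taxa.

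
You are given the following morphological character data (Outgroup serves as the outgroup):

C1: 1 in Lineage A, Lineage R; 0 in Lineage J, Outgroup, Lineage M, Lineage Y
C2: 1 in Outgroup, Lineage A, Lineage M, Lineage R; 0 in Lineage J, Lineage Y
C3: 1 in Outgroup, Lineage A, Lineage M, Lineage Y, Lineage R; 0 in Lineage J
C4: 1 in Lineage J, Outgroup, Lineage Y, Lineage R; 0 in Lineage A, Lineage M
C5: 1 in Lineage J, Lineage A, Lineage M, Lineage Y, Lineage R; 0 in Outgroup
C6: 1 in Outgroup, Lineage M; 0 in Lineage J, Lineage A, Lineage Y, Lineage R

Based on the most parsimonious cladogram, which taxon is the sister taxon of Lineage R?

Lineage A

Character polarity is set by the outgroup: the derived state is whichever differs from the outgroup's state, so for C2, C3, C4, C6 the derived state is '0', and for the remaining characters it is '1'.
Only Lineage A and Lineage R show the derived state '1' for C1, supporting them as a clade.
C2 (derived state '0') is shared by Lineage J and Lineage Y — a synapomorphy uniting that clade.
C3 (derived state '0') is unique to Lineage J (autapomorphy; uninformative for grouping).
C4 (state '0') occurs in Lineage A and Lineage M but conflicts with the nesting implied by the other characters — most parsimoniously interpreted as homoplasy.
All ingroup taxa share the derived state '1' for C5; it defines the ingroup but does not resolve relationships within it.
C6 (derived state '0') is shared by Lineage A, Lineage J, Lineage R, and Lineage Y — a synapomorphy uniting that clade.
Most parsimonious ingroup topology: (Lineage M,((Lineage J,Lineage Y),(Lineage A,Lineage R))).
Lineage R and Lineage A form a cherry on this tree, so they are sister taxa.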